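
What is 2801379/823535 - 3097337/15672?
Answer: -2506862214607/12906440520 ≈ -194.23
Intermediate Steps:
2801379/823535 - 3097337/15672 = -2506862214607/12906440520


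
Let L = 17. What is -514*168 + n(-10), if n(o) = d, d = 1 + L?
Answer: -86334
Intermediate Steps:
d = 18 (d = 1 + 17 = 18)
n(o) = 18
-514*168 + n(-10) = -514*168 + 18 = -86352 + 18 = -86334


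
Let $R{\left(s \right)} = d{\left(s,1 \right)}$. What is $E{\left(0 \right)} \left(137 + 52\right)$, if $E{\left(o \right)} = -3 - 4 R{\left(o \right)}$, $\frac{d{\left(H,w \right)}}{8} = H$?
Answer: $-567$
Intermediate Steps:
$d{\left(H,w \right)} = 8 H$
$R{\left(s \right)} = 8 s$
$E{\left(o \right)} = -3 - 32 o$ ($E{\left(o \right)} = -3 - 4 \cdot 8 o = -3 - 32 o$)
$E{\left(0 \right)} \left(137 + 52\right) = \left(-3 - 0\right) \left(137 + 52\right) = \left(-3 + 0\right) 189 = \left(-3\right) 189 = -567$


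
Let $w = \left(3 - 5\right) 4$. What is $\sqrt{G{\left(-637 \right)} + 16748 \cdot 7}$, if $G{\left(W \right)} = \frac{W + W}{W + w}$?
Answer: $\frac{\sqrt{48773928630}}{645} \approx 342.4$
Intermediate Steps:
$w = -8$ ($w = \left(-2\right) 4 = -8$)
$G{\left(W \right)} = \frac{2 W}{-8 + W}$ ($G{\left(W \right)} = \frac{W + W}{W - 8} = \frac{2 W}{-8 + W}$)
$\sqrt{G{\left(-637 \right)} + 16748 \cdot 7} = \sqrt{2 \left(-637\right) \frac{1}{-8 - 637} + 16748 \cdot 7} = \sqrt{2 \left(-637\right) \frac{1}{-645} + 117236} = \sqrt{2 \left(-637\right) \left(- \frac{1}{645}\right) + 117236} = \sqrt{\frac{1274}{645} + 117236} = \sqrt{\frac{75618494}{645}} = \frac{\sqrt{48773928630}}{645}$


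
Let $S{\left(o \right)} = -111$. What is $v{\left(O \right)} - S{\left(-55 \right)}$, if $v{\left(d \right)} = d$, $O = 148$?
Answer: $259$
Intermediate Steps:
$v{\left(O \right)} - S{\left(-55 \right)} = 148 - -111 = 148 + 111 = 259$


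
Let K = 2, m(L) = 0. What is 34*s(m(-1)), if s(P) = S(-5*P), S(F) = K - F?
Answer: 68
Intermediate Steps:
S(F) = 2 - F
s(P) = 2 + 5*P (s(P) = 2 - (-5)*P = 2 + 5*P)
34*s(m(-1)) = 34*(2 + 5*0) = 34*(2 + 0) = 34*2 = 68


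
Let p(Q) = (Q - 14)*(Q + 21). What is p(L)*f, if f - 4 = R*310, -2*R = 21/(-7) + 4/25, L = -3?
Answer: -679626/5 ≈ -1.3593e+5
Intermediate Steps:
R = 71/50 (R = -(21/(-7) + 4/25)/2 = -(21*(-⅐) + 4*(1/25))/2 = -(-3 + 4/25)/2 = -½*(-71/25) = 71/50 ≈ 1.4200)
p(Q) = (-14 + Q)*(21 + Q)
f = 2221/5 (f = 4 + (71/50)*310 = 4 + 2201/5 = 2221/5 ≈ 444.20)
p(L)*f = (-294 + (-3)² + 7*(-3))*(2221/5) = (-294 + 9 - 21)*(2221/5) = -306*2221/5 = -679626/5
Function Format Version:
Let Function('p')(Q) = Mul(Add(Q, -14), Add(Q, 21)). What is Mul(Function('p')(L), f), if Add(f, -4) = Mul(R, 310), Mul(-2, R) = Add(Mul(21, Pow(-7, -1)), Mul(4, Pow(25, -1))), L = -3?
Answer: Rational(-679626, 5) ≈ -1.3593e+5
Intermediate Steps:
R = Rational(71, 50) (R = Mul(Rational(-1, 2), Add(Mul(21, Pow(-7, -1)), Mul(4, Pow(25, -1)))) = Mul(Rational(-1, 2), Add(Mul(21, Rational(-1, 7)), Mul(4, Rational(1, 25)))) = Mul(Rational(-1, 2), Add(-3, Rational(4, 25))) = Mul(Rational(-1, 2), Rational(-71, 25)) = Rational(71, 50) ≈ 1.4200)
Function('p')(Q) = Mul(Add(-14, Q), Add(21, Q))
f = Rational(2221, 5) (f = Add(4, Mul(Rational(71, 50), 310)) = Add(4, Rational(2201, 5)) = Rational(2221, 5) ≈ 444.20)
Mul(Function('p')(L), f) = Mul(Add(-294, Pow(-3, 2), Mul(7, -3)), Rational(2221, 5)) = Mul(Add(-294, 9, -21), Rational(2221, 5)) = Mul(-306, Rational(2221, 5)) = Rational(-679626, 5)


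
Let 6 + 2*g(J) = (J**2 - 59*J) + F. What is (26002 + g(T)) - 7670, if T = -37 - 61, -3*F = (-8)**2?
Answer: 78034/3 ≈ 26011.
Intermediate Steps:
F = -64/3 (F = -1/3*(-8)**2 = -1/3*64 = -64/3 ≈ -21.333)
T = -98
g(J) = -41/3 + J**2/2 - 59*J/2 (g(J) = -3 + ((J**2 - 59*J) - 64/3)/2 = -3 + (-64/3 + J**2 - 59*J)/2 = -3 + (-32/3 + J**2/2 - 59*J/2) = -41/3 + J**2/2 - 59*J/2)
(26002 + g(T)) - 7670 = (26002 + (-41/3 + (1/2)*(-98)**2 - 59/2*(-98))) - 7670 = (26002 + (-41/3 + (1/2)*9604 + 2891)) - 7670 = (26002 + (-41/3 + 4802 + 2891)) - 7670 = (26002 + 23038/3) - 7670 = 101044/3 - 7670 = 78034/3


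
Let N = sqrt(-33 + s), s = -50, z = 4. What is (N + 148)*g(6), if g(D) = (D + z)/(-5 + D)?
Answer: 1480 + 10*I*sqrt(83) ≈ 1480.0 + 91.104*I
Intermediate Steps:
N = I*sqrt(83) (N = sqrt(-33 - 50) = sqrt(-83) = I*sqrt(83) ≈ 9.1104*I)
g(D) = (4 + D)/(-5 + D) (g(D) = (D + 4)/(-5 + D) = (4 + D)/(-5 + D))
(N + 148)*g(6) = (I*sqrt(83) + 148)*((4 + 6)/(-5 + 6)) = (148 + I*sqrt(83))*(10/1) = (148 + I*sqrt(83))*(1*10) = (148 + I*sqrt(83))*10 = 1480 + 10*I*sqrt(83)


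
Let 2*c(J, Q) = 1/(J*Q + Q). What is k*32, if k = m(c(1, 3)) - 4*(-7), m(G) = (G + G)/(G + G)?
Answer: 928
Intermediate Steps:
c(J, Q) = 1/(2*(Q + J*Q)) (c(J, Q) = 1/(2*(J*Q + Q)) = 1/(2*(Q + J*Q)))
m(G) = 1 (m(G) = (2*G)/((2*G)) = (2*G)*(1/(2*G)) = 1)
k = 29 (k = 1 - 4*(-7) = 1 + 28 = 29)
k*32 = 29*32 = 928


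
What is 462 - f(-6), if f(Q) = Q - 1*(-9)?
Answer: 459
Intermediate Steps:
f(Q) = 9 + Q (f(Q) = Q + 9 = 9 + Q)
462 - f(-6) = 462 - (9 - 6) = 462 - 1*3 = 462 - 3 = 459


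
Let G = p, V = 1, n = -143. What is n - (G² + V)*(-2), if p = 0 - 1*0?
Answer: -141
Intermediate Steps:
p = 0 (p = 0 + 0 = 0)
G = 0
n - (G² + V)*(-2) = -143 - (0² + 1)*(-2) = -143 - (0 + 1)*(-2) = -143 - (-2) = -143 - 1*(-2) = -143 + 2 = -141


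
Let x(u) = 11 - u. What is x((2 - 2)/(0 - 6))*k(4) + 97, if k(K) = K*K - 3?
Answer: 240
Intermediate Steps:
k(K) = -3 + K² (k(K) = K² - 3 = -3 + K²)
x((2 - 2)/(0 - 6))*k(4) + 97 = (11 - (2 - 2)/(0 - 6))*(-3 + 4²) + 97 = (11 - 0/(-6))*(-3 + 16) + 97 = (11 - 0*(-1)/6)*13 + 97 = (11 - 1*0)*13 + 97 = (11 + 0)*13 + 97 = 11*13 + 97 = 143 + 97 = 240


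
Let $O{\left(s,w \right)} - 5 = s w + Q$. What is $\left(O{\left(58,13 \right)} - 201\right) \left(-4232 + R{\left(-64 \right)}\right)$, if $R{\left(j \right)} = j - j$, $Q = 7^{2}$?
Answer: $-2568824$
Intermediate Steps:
$Q = 49$
$R{\left(j \right)} = 0$
$O{\left(s,w \right)} = 54 + s w$ ($O{\left(s,w \right)} = 5 + \left(s w + 49\right) = 5 + \left(49 + s w\right) = 54 + s w$)
$\left(O{\left(58,13 \right)} - 201\right) \left(-4232 + R{\left(-64 \right)}\right) = \left(\left(54 + 58 \cdot 13\right) - 201\right) \left(-4232 + 0\right) = \left(\left(54 + 754\right) - 201\right) \left(-4232\right) = \left(808 - 201\right) \left(-4232\right) = 607 \left(-4232\right) = -2568824$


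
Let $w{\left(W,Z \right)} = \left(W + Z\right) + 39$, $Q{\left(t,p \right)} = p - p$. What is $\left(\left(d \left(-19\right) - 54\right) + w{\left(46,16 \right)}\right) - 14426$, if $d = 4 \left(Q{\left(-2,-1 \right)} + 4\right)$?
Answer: $-14683$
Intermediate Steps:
$Q{\left(t,p \right)} = 0$
$w{\left(W,Z \right)} = 39 + W + Z$
$d = 16$ ($d = 4 \left(0 + 4\right) = 4 \cdot 4 = 16$)
$\left(\left(d \left(-19\right) - 54\right) + w{\left(46,16 \right)}\right) - 14426 = \left(\left(16 \left(-19\right) - 54\right) + \left(39 + 46 + 16\right)\right) - 14426 = \left(\left(-304 - 54\right) + 101\right) - 14426 = \left(-358 + 101\right) - 14426 = -257 - 14426 = -14683$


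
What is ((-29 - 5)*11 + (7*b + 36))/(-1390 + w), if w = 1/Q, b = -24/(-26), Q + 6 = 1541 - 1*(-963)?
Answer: 10766380/45138847 ≈ 0.23852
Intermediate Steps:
Q = 2498 (Q = -6 + (1541 - 1*(-963)) = -6 + (1541 + 963) = -6 + 2504 = 2498)
b = 12/13 (b = -24*(-1/26) = 12/13 ≈ 0.92308)
w = 1/2498 ≈ 0.00040032
((-29 - 5)*11 + (7*b + 36))/(-1390 + w) = ((-29 - 5)*11 + (7*(12/13) + 36))/(-1390 + 1/2498) = (-34*11 + (84/13 + 36))/(-3472219/2498) = (-374 + 552/13)*(-2498/3472219) = -4310/13*(-2498/3472219) = 10766380/45138847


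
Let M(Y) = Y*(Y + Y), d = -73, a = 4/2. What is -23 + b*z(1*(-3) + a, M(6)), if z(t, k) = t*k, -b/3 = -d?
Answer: 15745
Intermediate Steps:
a = 2 (a = 4*(½) = 2)
M(Y) = 2*Y² (M(Y) = Y*(2*Y) = 2*Y²)
b = -219 (b = -(-3)*(-73) = -3*73 = -219)
z(t, k) = k*t
-23 + b*z(1*(-3) + a, M(6)) = -23 - 219*2*6²*(1*(-3) + 2) = -23 - 219*2*36*(-3 + 2) = -23 - 15768*(-1) = -23 - 219*(-72) = -23 + 15768 = 15745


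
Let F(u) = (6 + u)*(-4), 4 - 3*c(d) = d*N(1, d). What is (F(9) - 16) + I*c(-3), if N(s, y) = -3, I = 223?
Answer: -1343/3 ≈ -447.67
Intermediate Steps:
c(d) = 4/3 + d (c(d) = 4/3 - d*(-3)/3 = 4/3 - (-1)*d = 4/3 + d)
F(u) = -24 - 4*u
(F(9) - 16) + I*c(-3) = ((-24 - 4*9) - 16) + 223*(4/3 - 3) = ((-24 - 36) - 16) + 223*(-5/3) = (-60 - 16) - 1115/3 = -76 - 1115/3 = -1343/3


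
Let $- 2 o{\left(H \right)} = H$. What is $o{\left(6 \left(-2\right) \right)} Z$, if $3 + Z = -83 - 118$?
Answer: $-1224$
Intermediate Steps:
$Z = -204$ ($Z = -3 - 201 = -204$)
$o{\left(H \right)} = - \frac{H}{2}$
$o{\left(6 \left(-2\right) \right)} Z = - \frac{6 \left(-2\right)}{2} \left(-204\right) = \left(- \frac{1}{2}\right) \left(-12\right) \left(-204\right) = 6 \left(-204\right) = -1224$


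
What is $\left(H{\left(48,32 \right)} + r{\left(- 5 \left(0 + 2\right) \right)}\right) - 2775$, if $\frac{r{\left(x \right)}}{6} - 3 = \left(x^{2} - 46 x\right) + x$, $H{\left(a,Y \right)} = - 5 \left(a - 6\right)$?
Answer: $333$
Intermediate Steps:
$H{\left(a,Y \right)} = 30 - 5 a$ ($H{\left(a,Y \right)} = - 5 \left(a - 6\right) = - 5 \left(-6 + a\right) = 30 - 5 a$)
$r{\left(x \right)} = 18 - 270 x + 6 x^{2}$ ($r{\left(x \right)} = 18 + 6 \left(\left(x^{2} - 46 x\right) + x\right) = 18 + 6 \left(x^{2} - 45 x\right) = 18 + \left(- 270 x + 6 x^{2}\right) = 18 - 270 x + 6 x^{2}$)
$\left(H{\left(48,32 \right)} + r{\left(- 5 \left(0 + 2\right) \right)}\right) - 2775 = \left(\left(30 - 240\right) + \left(18 - 270 \left(- 5 \left(0 + 2\right)\right) + 6 \left(- 5 \left(0 + 2\right)\right)^{2}\right)\right) - 2775 = \left(\left(30 - 240\right) + \left(18 - 270 \left(\left(-5\right) 2\right) + 6 \left(\left(-5\right) 2\right)^{2}\right)\right) - 2775 = \left(-210 + \left(18 - -2700 + 6 \left(-10\right)^{2}\right)\right) - 2775 = \left(-210 + \left(18 + 2700 + 6 \cdot 100\right)\right) - 2775 = \left(-210 + \left(18 + 2700 + 600\right)\right) - 2775 = \left(-210 + 3318\right) - 2775 = 3108 - 2775 = 333$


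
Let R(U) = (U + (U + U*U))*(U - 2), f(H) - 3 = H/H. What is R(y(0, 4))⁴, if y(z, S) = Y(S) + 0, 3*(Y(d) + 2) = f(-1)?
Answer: 16777216/531441 ≈ 31.569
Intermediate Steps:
f(H) = 4 (f(H) = 3 + H/H = 3 + 1 = 4)
Y(d) = -⅔ (Y(d) = -2 + (⅓)*4 = -2 + 4/3 = -⅔)
y(z, S) = -⅔ (y(z, S) = -⅔ + 0 = -⅔)
R(U) = (-2 + U)*(U² + 2*U) (R(U) = (U + (U + U²))*(-2 + U) = (U² + 2*U)*(-2 + U) = (-2 + U)*(U² + 2*U))
R(y(0, 4))⁴ = (-2*(-4 + (-⅔)²)/3)⁴ = (-2*(-4 + 4/9)/3)⁴ = (-⅔*(-32/9))⁴ = (64/27)⁴ = 16777216/531441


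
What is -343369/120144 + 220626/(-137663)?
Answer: -73776096791/16539383472 ≈ -4.4606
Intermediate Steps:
-343369/120144 + 220626/(-137663) = -343369*1/120144 + 220626*(-1/137663) = -343369/120144 - 220626/137663 = -73776096791/16539383472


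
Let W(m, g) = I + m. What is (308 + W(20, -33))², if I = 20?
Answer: 121104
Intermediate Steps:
W(m, g) = 20 + m
(308 + W(20, -33))² = (308 + (20 + 20))² = (308 + 40)² = 348² = 121104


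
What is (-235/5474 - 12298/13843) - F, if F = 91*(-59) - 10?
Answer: 407531662221/75776582 ≈ 5378.1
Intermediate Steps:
F = -5379 (F = -5369 - 10 = -5379)
(-235/5474 - 12298/13843) - F = (-235/5474 - 12298/13843) - 1*(-5379) = (-235*1/5474 - 12298*1/13843) + 5379 = (-235/5474 - 12298/13843) + 5379 = -70572357/75776582 + 5379 = 407531662221/75776582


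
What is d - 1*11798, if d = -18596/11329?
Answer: -133678138/11329 ≈ -11800.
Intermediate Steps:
d = -18596/11329 (d = -18596*1/11329 = -18596/11329 ≈ -1.6415)
d - 1*11798 = -18596/11329 - 1*11798 = -18596/11329 - 11798 = -133678138/11329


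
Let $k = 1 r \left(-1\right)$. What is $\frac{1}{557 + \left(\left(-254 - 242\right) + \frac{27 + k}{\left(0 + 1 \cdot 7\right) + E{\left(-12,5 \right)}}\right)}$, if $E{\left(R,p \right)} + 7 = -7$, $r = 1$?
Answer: $\frac{7}{401} \approx 0.017456$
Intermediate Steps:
$E{\left(R,p \right)} = -14$ ($E{\left(R,p \right)} = -7 - 7 = -14$)
$k = -1$ ($k = 1 \cdot 1 \left(-1\right) = 1 \left(-1\right) = -1$)
$\frac{1}{557 + \left(\left(-254 - 242\right) + \frac{27 + k}{\left(0 + 1 \cdot 7\right) + E{\left(-12,5 \right)}}\right)} = \frac{1}{557 + \left(\left(-254 - 242\right) + \frac{27 - 1}{\left(0 + 1 \cdot 7\right) - 14}\right)} = \frac{1}{557 - \left(496 - \frac{26}{\left(0 + 7\right) - 14}\right)} = \frac{1}{557 - \left(496 - \frac{26}{7 - 14}\right)} = \frac{1}{557 - \left(496 - \frac{26}{-7}\right)} = \frac{1}{557 + \left(-496 + 26 \left(- \frac{1}{7}\right)\right)} = \frac{1}{557 - \frac{3498}{7}} = \frac{1}{\frac{401}{7}} = \frac{7}{401}$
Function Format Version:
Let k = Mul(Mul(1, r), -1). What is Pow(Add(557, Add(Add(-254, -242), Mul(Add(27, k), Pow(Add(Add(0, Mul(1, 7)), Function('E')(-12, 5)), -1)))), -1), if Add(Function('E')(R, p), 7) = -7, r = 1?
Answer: Rational(7, 401) ≈ 0.017456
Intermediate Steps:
Function('E')(R, p) = -14 (Function('E')(R, p) = Add(-7, -7) = -14)
k = -1 (k = Mul(Mul(1, 1), -1) = Mul(1, -1) = -1)
Pow(Add(557, Add(Add(-254, -242), Mul(Add(27, k), Pow(Add(Add(0, Mul(1, 7)), Function('E')(-12, 5)), -1)))), -1) = Pow(Add(557, Add(Add(-254, -242), Mul(Add(27, -1), Pow(Add(Add(0, Mul(1, 7)), -14), -1)))), -1) = Pow(Add(557, Add(-496, Mul(26, Pow(Add(Add(0, 7), -14), -1)))), -1) = Pow(Add(557, Add(-496, Mul(26, Pow(Add(7, -14), -1)))), -1) = Pow(Add(557, Add(-496, Mul(26, Pow(-7, -1)))), -1) = Pow(Add(557, Add(-496, Mul(26, Rational(-1, 7)))), -1) = Pow(Add(557, Add(-496, Rational(-26, 7))), -1) = Pow(Add(557, Rational(-3498, 7)), -1) = Pow(Rational(401, 7), -1) = Rational(7, 401)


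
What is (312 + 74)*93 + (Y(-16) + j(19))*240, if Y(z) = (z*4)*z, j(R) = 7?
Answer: 283338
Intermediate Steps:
Y(z) = 4*z**2 (Y(z) = (4*z)*z = 4*z**2)
(312 + 74)*93 + (Y(-16) + j(19))*240 = (312 + 74)*93 + (4*(-16)**2 + 7)*240 = 386*93 + (4*256 + 7)*240 = 35898 + (1024 + 7)*240 = 35898 + 1031*240 = 35898 + 247440 = 283338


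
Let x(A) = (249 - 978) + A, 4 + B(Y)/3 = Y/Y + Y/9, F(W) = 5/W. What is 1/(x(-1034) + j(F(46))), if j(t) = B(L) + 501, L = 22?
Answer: -3/3791 ≈ -0.00079135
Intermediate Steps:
B(Y) = -9 + Y/3 (B(Y) = -12 + 3*(Y/Y + Y/9) = -12 + 3*(1 + Y*(⅑)) = -12 + 3*(1 + Y/9) = -12 + (3 + Y/3) = -9 + Y/3)
x(A) = -729 + A
j(t) = 1498/3 (j(t) = (-9 + (⅓)*22) + 501 = (-9 + 22/3) + 501 = -5/3 + 501 = 1498/3)
1/(x(-1034) + j(F(46))) = 1/((-729 - 1034) + 1498/3) = 1/(-1763 + 1498/3) = 1/(-3791/3) = -3/3791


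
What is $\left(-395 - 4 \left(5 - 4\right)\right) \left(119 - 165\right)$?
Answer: $18354$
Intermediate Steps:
$\left(-395 - 4 \left(5 - 4\right)\right) \left(119 - 165\right) = \left(-395 - 4\right) \left(-46\right) = \left(-399\right) \left(-46\right) = 18354$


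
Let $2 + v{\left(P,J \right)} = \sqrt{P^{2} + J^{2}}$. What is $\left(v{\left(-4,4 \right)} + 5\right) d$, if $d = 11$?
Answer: $33 + 44 \sqrt{2} \approx 95.225$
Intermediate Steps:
$v{\left(P,J \right)} = -2 + \sqrt{J^{2} + P^{2}}$ ($v{\left(P,J \right)} = -2 + \sqrt{P^{2} + J^{2}} = -2 + \sqrt{J^{2} + P^{2}}$)
$\left(v{\left(-4,4 \right)} + 5\right) d = \left(\left(-2 + \sqrt{4^{2} + \left(-4\right)^{2}}\right) + 5\right) 11 = \left(\left(-2 + \sqrt{16 + 16}\right) + 5\right) 11 = \left(\left(-2 + \sqrt{32}\right) + 5\right) 11 = \left(\left(-2 + 4 \sqrt{2}\right) + 5\right) 11 = \left(3 + 4 \sqrt{2}\right) 11 = 33 + 44 \sqrt{2}$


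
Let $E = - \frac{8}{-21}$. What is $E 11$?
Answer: $\frac{88}{21} \approx 4.1905$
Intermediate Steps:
$E = \frac{8}{21}$ ($E = \left(-8\right) \left(- \frac{1}{21}\right) = \frac{8}{21} \approx 0.38095$)
$E 11 = \frac{8}{21} \cdot 11 = \frac{88}{21}$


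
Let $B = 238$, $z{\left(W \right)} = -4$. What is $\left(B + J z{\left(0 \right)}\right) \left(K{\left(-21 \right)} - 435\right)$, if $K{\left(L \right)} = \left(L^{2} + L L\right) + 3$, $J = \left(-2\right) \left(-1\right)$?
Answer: $103500$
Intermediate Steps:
$J = 2$
$K{\left(L \right)} = 3 + 2 L^{2}$ ($K{\left(L \right)} = \left(L^{2} + L^{2}\right) + 3 = 2 L^{2} + 3 = 3 + 2 L^{2}$)
$\left(B + J z{\left(0 \right)}\right) \left(K{\left(-21 \right)} - 435\right) = \left(238 + 2 \left(-4\right)\right) \left(\left(3 + 2 \left(-21\right)^{2}\right) - 435\right) = \left(238 - 8\right) \left(\left(3 + 2 \cdot 441\right) - 435\right) = 230 \left(\left(3 + 882\right) - 435\right) = 230 \left(885 - 435\right) = 230 \cdot 450 = 103500$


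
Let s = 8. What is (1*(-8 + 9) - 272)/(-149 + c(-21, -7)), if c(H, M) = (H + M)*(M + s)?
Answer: 271/177 ≈ 1.5311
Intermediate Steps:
c(H, M) = (8 + M)*(H + M) (c(H, M) = (H + M)*(M + 8) = (H + M)*(8 + M) = (8 + M)*(H + M))
(1*(-8 + 9) - 272)/(-149 + c(-21, -7)) = (1*(-8 + 9) - 272)/(-149 + ((-7)² + 8*(-21) + 8*(-7) - 21*(-7))) = (1*1 - 272)/(-149 + (49 - 168 - 56 + 147)) = (1 - 272)/(-149 - 28) = -271/(-177) = -271*(-1/177) = 271/177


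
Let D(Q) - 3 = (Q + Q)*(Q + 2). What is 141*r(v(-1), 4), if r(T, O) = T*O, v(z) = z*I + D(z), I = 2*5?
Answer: -5076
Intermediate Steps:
I = 10
D(Q) = 3 + 2*Q*(2 + Q) (D(Q) = 3 + (Q + Q)*(Q + 2) = 3 + (2*Q)*(2 + Q) = 3 + 2*Q*(2 + Q))
v(z) = 3 + 2*z² + 14*z (v(z) = z*10 + (3 + 2*z² + 4*z) = 10*z + (3 + 2*z² + 4*z) = 3 + 2*z² + 14*z)
r(T, O) = O*T
141*r(v(-1), 4) = 141*(4*(3 + 2*(-1)² + 14*(-1))) = 141*(4*(3 + 2*1 - 14)) = 141*(4*(3 + 2 - 14)) = 141*(4*(-9)) = 141*(-36) = -5076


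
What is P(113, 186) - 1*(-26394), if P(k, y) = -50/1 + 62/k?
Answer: 2976934/113 ≈ 26345.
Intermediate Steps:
P(k, y) = -50 + 62/k (P(k, y) = -50*1 + 62/k = -50 + 62/k)
P(113, 186) - 1*(-26394) = (-50 + 62/113) - 1*(-26394) = (-50 + 62*(1/113)) + 26394 = (-50 + 62/113) + 26394 = -5588/113 + 26394 = 2976934/113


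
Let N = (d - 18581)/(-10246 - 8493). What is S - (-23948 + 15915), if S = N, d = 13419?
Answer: 150535549/18739 ≈ 8033.3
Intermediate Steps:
N = 5162/18739 (N = (13419 - 18581)/(-10246 - 8493) = -5162/(-18739) = -5162*(-1/18739) = 5162/18739 ≈ 0.27547)
S = 5162/18739 ≈ 0.27547
S - (-23948 + 15915) = 5162/18739 - (-23948 + 15915) = 5162/18739 - 1*(-8033) = 5162/18739 + 8033 = 150535549/18739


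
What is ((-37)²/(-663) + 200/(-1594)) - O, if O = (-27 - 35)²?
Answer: -2032369277/528411 ≈ -3846.2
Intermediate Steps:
O = 3844 (O = (-62)² = 3844)
((-37)²/(-663) + 200/(-1594)) - O = ((-37)²/(-663) + 200/(-1594)) - 1*3844 = (1369*(-1/663) + 200*(-1/1594)) - 3844 = (-1369/663 - 100/797) - 3844 = -1157393/528411 - 3844 = -2032369277/528411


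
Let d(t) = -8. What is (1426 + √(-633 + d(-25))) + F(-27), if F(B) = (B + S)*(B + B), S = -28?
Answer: 4396 + I*√641 ≈ 4396.0 + 25.318*I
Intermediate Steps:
F(B) = 2*B*(-28 + B) (F(B) = (B - 28)*(B + B) = (-28 + B)*(2*B) = 2*B*(-28 + B))
(1426 + √(-633 + d(-25))) + F(-27) = (1426 + √(-633 - 8)) + 2*(-27)*(-28 - 27) = (1426 + √(-641)) + 2*(-27)*(-55) = (1426 + I*√641) + 2970 = 4396 + I*√641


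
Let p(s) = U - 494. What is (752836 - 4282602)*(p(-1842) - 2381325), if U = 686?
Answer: 8404842304878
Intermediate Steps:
p(s) = 192 (p(s) = 686 - 494 = 192)
(752836 - 4282602)*(p(-1842) - 2381325) = (752836 - 4282602)*(192 - 2381325) = -3529766*(-2381133) = 8404842304878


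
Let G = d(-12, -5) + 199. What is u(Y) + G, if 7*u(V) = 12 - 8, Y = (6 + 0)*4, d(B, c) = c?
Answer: 1362/7 ≈ 194.57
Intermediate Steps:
Y = 24 (Y = 6*4 = 24)
G = 194 (G = -5 + 199 = 194)
u(V) = 4/7 (u(V) = (12 - 8)/7 = (⅐)*4 = 4/7)
u(Y) + G = 4/7 + 194 = 1362/7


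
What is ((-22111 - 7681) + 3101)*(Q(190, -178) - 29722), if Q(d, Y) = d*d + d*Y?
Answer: 732454422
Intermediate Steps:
Q(d, Y) = d**2 + Y*d
((-22111 - 7681) + 3101)*(Q(190, -178) - 29722) = ((-22111 - 7681) + 3101)*(190*(-178 + 190) - 29722) = (-29792 + 3101)*(190*12 - 29722) = -26691*(2280 - 29722) = -26691*(-27442) = 732454422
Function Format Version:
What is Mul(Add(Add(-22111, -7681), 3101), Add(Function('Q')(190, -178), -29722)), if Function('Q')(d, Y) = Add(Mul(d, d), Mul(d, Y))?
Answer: 732454422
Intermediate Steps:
Function('Q')(d, Y) = Add(Pow(d, 2), Mul(Y, d))
Mul(Add(Add(-22111, -7681), 3101), Add(Function('Q')(190, -178), -29722)) = Mul(Add(Add(-22111, -7681), 3101), Add(Mul(190, Add(-178, 190)), -29722)) = Mul(Add(-29792, 3101), Add(Mul(190, 12), -29722)) = Mul(-26691, Add(2280, -29722)) = Mul(-26691, -27442) = 732454422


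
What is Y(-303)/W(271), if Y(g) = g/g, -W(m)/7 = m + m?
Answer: -1/3794 ≈ -0.00026357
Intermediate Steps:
W(m) = -14*m (W(m) = -7*(m + m) = -14*m)
Y(g) = 1
Y(-303)/W(271) = 1/(-14*271) = 1/(-3794) = 1*(-1/3794) = -1/3794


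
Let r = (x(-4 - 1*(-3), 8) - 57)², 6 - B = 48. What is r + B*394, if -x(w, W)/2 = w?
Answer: -13523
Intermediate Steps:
x(w, W) = -2*w
B = -42 (B = 6 - 1*48 = 6 - 48 = -42)
r = 3025 (r = (-2*(-4 - 1*(-3)) - 57)² = (-2*(-4 + 3) - 57)² = (-2*(-1) - 57)² = (2 - 57)² = (-55)² = 3025)
r + B*394 = 3025 - 42*394 = 3025 - 16548 = -13523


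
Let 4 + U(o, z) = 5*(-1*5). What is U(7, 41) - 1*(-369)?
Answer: 340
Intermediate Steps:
U(o, z) = -29 (U(o, z) = -4 + 5*(-1*5) = -4 + 5*(-5) = -4 - 25 = -29)
U(7, 41) - 1*(-369) = -29 - 1*(-369) = -29 + 369 = 340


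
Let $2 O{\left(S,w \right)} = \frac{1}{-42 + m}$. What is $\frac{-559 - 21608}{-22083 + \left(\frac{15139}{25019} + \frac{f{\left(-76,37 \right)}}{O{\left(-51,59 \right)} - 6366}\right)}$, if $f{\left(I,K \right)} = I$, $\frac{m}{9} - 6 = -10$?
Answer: $\frac{550767795617781}{548665375814222} \approx 1.0038$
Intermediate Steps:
$m = -36$ ($m = 54 + 9 \left(-10\right) = 54 - 90 = -36$)
$O{\left(S,w \right)} = - \frac{1}{156}$ ($O{\left(S,w \right)} = \frac{1}{2 \left(-42 - 36\right)} = \frac{1}{2 \left(-78\right)} = \frac{1}{2} \left(- \frac{1}{78}\right) = - \frac{1}{156}$)
$\frac{-559 - 21608}{-22083 + \left(\frac{15139}{25019} + \frac{f{\left(-76,37 \right)}}{O{\left(-51,59 \right)} - 6366}\right)} = \frac{-559 - 21608}{-22083 + \left(\frac{15139}{25019} - \frac{76}{- \frac{1}{156} - 6366}\right)} = - \frac{22167}{-22083 + \left(15139 \cdot \frac{1}{25019} - \frac{76}{- \frac{993097}{156}}\right)} = - \frac{22167}{-22083 + \left(\frac{15139}{25019} - - \frac{11856}{993097}\right)} = - \frac{22167}{-22083 + \left(\frac{15139}{25019} + \frac{11856}{993097}\right)} = - \frac{22167}{-22083 + \frac{15331120747}{24846293843}} = - \frac{22167}{- \frac{548665375814222}{24846293843}} = \left(-22167\right) \left(- \frac{24846293843}{548665375814222}\right) = \frac{550767795617781}{548665375814222}$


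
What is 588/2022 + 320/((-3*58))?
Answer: -45394/29319 ≈ -1.5483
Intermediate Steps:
588/2022 + 320/((-3*58)) = 588*(1/2022) + 320/(-174) = 98/337 + 320*(-1/174) = 98/337 - 160/87 = -45394/29319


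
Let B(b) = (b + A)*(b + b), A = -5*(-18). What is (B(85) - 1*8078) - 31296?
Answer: -9624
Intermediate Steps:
A = 90
B(b) = 2*b*(90 + b) (B(b) = (b + 90)*(b + b) = (90 + b)*(2*b) = 2*b*(90 + b))
(B(85) - 1*8078) - 31296 = (2*85*(90 + 85) - 1*8078) - 31296 = (2*85*175 - 8078) - 31296 = (29750 - 8078) - 31296 = 21672 - 31296 = -9624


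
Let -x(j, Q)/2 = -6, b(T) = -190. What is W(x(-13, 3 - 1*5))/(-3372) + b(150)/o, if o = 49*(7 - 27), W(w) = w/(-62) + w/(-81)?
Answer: 6706618/34573959 ≈ 0.19398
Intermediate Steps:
x(j, Q) = 12 (x(j, Q) = -2*(-6) = 12)
W(w) = -143*w/5022 (W(w) = w*(-1/62) + w*(-1/81) = -w/62 - w/81 = -143*w/5022)
o = -980 (o = 49*(-20) = -980)
W(x(-13, 3 - 1*5))/(-3372) + b(150)/o = -143/5022*12/(-3372) - 190/(-980) = -286/837*(-1/3372) - 190*(-1/980) = 143/1411182 + 19/98 = 6706618/34573959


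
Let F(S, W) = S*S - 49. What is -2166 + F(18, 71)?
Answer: -1891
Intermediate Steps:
F(S, W) = -49 + S² (F(S, W) = S² - 49 = -49 + S²)
-2166 + F(18, 71) = -2166 + (-49 + 18²) = -2166 + (-49 + 324) = -2166 + 275 = -1891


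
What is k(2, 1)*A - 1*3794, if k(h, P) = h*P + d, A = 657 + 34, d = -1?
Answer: -3103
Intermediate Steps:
A = 691
k(h, P) = -1 + P*h (k(h, P) = h*P - 1 = P*h - 1 = -1 + P*h)
k(2, 1)*A - 1*3794 = (-1 + 1*2)*691 - 1*3794 = (-1 + 2)*691 - 3794 = 1*691 - 3794 = 691 - 3794 = -3103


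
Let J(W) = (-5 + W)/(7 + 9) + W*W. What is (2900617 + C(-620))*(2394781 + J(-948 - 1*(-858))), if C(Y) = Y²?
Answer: 126295766867017/16 ≈ 7.8935e+12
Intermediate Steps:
J(W) = -5/16 + W² + W/16 (J(W) = (-5 + W)/16 + W² = (-5 + W)*(1/16) + W² = (-5/16 + W/16) + W² = -5/16 + W² + W/16)
(2900617 + C(-620))*(2394781 + J(-948 - 1*(-858))) = (2900617 + (-620)²)*(2394781 + (-5/16 + (-948 - 1*(-858))² + (-948 - 1*(-858))/16)) = (2900617 + 384400)*(2394781 + (-5/16 + (-948 + 858)² + (-948 + 858)/16)) = 3285017*(2394781 + (-5/16 + (-90)² + (1/16)*(-90))) = 3285017*(2394781 + (-5/16 + 8100 - 45/8)) = 3285017*(2394781 + 129505/16) = 3285017*(38446001/16) = 126295766867017/16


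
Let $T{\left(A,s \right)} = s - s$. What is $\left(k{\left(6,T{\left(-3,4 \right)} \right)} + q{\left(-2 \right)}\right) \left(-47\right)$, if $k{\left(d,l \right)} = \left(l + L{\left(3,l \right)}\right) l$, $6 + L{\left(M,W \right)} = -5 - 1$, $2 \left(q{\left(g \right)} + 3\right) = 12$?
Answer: $-141$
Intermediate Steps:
$q{\left(g \right)} = 3$ ($q{\left(g \right)} = -3 + \frac{1}{2} \cdot 12 = -3 + 6 = 3$)
$L{\left(M,W \right)} = -12$ ($L{\left(M,W \right)} = -6 - 6 = -12$)
$T{\left(A,s \right)} = 0$
$k{\left(d,l \right)} = l \left(-12 + l\right)$ ($k{\left(d,l \right)} = \left(l - 12\right) l = \left(-12 + l\right) l = l \left(-12 + l\right)$)
$\left(k{\left(6,T{\left(-3,4 \right)} \right)} + q{\left(-2 \right)}\right) \left(-47\right) = \left(0 \left(-12 + 0\right) + 3\right) \left(-47\right) = \left(0 \left(-12\right) + 3\right) \left(-47\right) = \left(0 + 3\right) \left(-47\right) = 3 \left(-47\right) = -141$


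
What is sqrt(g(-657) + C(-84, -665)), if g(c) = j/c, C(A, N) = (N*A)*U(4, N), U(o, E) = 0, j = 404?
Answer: 2*I*sqrt(7373)/219 ≈ 0.78417*I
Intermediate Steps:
C(A, N) = 0 (C(A, N) = (N*A)*0 = (A*N)*0 = 0)
g(c) = 404/c
sqrt(g(-657) + C(-84, -665)) = sqrt(404/(-657) + 0) = sqrt(404*(-1/657) + 0) = sqrt(-404/657 + 0) = sqrt(-404/657) = 2*I*sqrt(7373)/219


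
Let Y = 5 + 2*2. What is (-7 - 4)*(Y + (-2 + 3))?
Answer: -110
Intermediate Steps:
Y = 9 (Y = 5 + 4 = 9)
(-7 - 4)*(Y + (-2 + 3)) = (-7 - 4)*(9 + (-2 + 3)) = -11*(9 + 1) = -11*10 = -110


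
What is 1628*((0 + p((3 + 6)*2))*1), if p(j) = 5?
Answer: 8140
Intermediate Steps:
1628*((0 + p((3 + 6)*2))*1) = 1628*((0 + 5)*1) = 1628*(5*1) = 1628*5 = 8140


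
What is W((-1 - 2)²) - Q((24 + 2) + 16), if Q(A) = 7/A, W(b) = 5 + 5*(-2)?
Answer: -31/6 ≈ -5.1667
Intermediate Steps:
W(b) = -5 (W(b) = 5 - 10 = -5)
W((-1 - 2)²) - Q((24 + 2) + 16) = -5 - 7/((24 + 2) + 16) = -5 - 7/(26 + 16) = -5 - 7/42 = -5 - 1*⅙ = -5 - ⅙ = -31/6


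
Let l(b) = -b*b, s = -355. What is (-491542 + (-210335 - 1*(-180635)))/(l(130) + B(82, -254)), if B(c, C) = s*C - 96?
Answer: -260621/36587 ≈ -7.1233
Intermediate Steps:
B(c, C) = -96 - 355*C (B(c, C) = -355*C - 96 = -96 - 355*C)
l(b) = -b**2
(-491542 + (-210335 - 1*(-180635)))/(l(130) + B(82, -254)) = (-491542 + (-210335 - 1*(-180635)))/(-1*130**2 + (-96 - 355*(-254))) = (-491542 + (-210335 + 180635))/(-1*16900 + (-96 + 90170)) = (-491542 - 29700)/(-16900 + 90074) = -521242/73174 = -521242*1/73174 = -260621/36587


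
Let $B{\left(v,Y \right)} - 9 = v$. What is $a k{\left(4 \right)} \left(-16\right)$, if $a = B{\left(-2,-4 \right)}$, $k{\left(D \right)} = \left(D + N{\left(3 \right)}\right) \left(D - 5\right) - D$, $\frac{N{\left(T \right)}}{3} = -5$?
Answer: $-784$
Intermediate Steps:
$B{\left(v,Y \right)} = 9 + v$
$N{\left(T \right)} = -15$ ($N{\left(T \right)} = 3 \left(-5\right) = -15$)
$k{\left(D \right)} = - D + \left(-15 + D\right) \left(-5 + D\right)$ ($k{\left(D \right)} = \left(D - 15\right) \left(D - 5\right) - D = \left(-15 + D\right) \left(-5 + D\right) - D = - D + \left(-15 + D\right) \left(-5 + D\right)$)
$a = 7$ ($a = 9 - 2 = 7$)
$a k{\left(4 \right)} \left(-16\right) = 7 \left(75 + 4^{2} - 84\right) \left(-16\right) = 7 \left(75 + 16 - 84\right) \left(-16\right) = 7 \cdot 7 \left(-16\right) = 49 \left(-16\right) = -784$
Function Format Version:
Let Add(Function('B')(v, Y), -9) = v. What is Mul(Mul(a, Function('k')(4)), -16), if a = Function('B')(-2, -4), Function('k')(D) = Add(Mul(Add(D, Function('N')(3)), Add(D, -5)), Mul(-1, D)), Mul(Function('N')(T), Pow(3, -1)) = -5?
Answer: -784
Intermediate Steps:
Function('B')(v, Y) = Add(9, v)
Function('N')(T) = -15 (Function('N')(T) = Mul(3, -5) = -15)
Function('k')(D) = Add(Mul(-1, D), Mul(Add(-15, D), Add(-5, D))) (Function('k')(D) = Add(Mul(Add(D, -15), Add(D, -5)), Mul(-1, D)) = Add(Mul(Add(-15, D), Add(-5, D)), Mul(-1, D)) = Add(Mul(-1, D), Mul(Add(-15, D), Add(-5, D))))
a = 7 (a = Add(9, -2) = 7)
Mul(Mul(a, Function('k')(4)), -16) = Mul(Mul(7, Add(75, Pow(4, 2), Mul(-21, 4))), -16) = Mul(Mul(7, Add(75, 16, -84)), -16) = Mul(Mul(7, 7), -16) = Mul(49, -16) = -784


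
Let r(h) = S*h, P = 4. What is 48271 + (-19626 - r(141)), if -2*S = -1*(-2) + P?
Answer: 29068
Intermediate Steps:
S = -3 (S = -(-1*(-2) + 4)/2 = -(2 + 4)/2 = -½*6 = -3)
r(h) = -3*h
48271 + (-19626 - r(141)) = 48271 + (-19626 - (-3)*141) = 48271 + (-19626 - 1*(-423)) = 48271 + (-19626 + 423) = 48271 - 19203 = 29068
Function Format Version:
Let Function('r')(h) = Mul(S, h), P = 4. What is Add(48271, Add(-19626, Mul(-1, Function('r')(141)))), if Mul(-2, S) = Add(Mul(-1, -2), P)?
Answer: 29068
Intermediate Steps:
S = -3 (S = Mul(Rational(-1, 2), Add(Mul(-1, -2), 4)) = Mul(Rational(-1, 2), Add(2, 4)) = Mul(Rational(-1, 2), 6) = -3)
Function('r')(h) = Mul(-3, h)
Add(48271, Add(-19626, Mul(-1, Function('r')(141)))) = Add(48271, Add(-19626, Mul(-1, Mul(-3, 141)))) = Add(48271, Add(-19626, Mul(-1, -423))) = Add(48271, Add(-19626, 423)) = Add(48271, -19203) = 29068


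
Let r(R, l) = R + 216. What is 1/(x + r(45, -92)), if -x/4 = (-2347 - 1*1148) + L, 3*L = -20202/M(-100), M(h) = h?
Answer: 25/349291 ≈ 7.1574e-5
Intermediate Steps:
r(R, l) = 216 + R
L = 3367/50 (L = (-20202/(-100))/3 = (-20202*(-1/100))/3 = (1/3)*(10101/50) = 3367/50 ≈ 67.340)
x = 342766/25 (x = -4*((-2347 - 1*1148) + 3367/50) = -4*((-2347 - 1148) + 3367/50) = -4*(-3495 + 3367/50) = -4*(-171383/50) = 342766/25 ≈ 13711.)
1/(x + r(45, -92)) = 1/(342766/25 + (216 + 45)) = 1/(342766/25 + 261) = 1/(349291/25) = 25/349291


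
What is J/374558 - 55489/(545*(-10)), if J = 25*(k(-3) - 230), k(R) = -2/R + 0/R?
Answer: 31128903293/3062011650 ≈ 10.166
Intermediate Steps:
k(R) = -2/R (k(R) = -2/R + 0 = -2/R)
J = -17200/3 (J = 25*(-2/(-3) - 230) = 25*(-2*(-1/3) - 230) = 25*(2/3 - 230) = 25*(-688/3) = -17200/3 ≈ -5733.3)
J/374558 - 55489/(545*(-10)) = -17200/3/374558 - 55489/(545*(-10)) = -17200/3*1/374558 - 55489/(-5450) = -8600/561837 - 55489*(-1/5450) = -8600/561837 + 55489/5450 = 31128903293/3062011650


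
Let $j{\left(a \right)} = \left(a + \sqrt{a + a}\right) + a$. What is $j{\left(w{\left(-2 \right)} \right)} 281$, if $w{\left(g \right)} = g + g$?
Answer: $-2248 + 562 i \sqrt{2} \approx -2248.0 + 794.79 i$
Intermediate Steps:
$w{\left(g \right)} = 2 g$
$j{\left(a \right)} = 2 a + \sqrt{2} \sqrt{a}$ ($j{\left(a \right)} = \left(a + \sqrt{2 a}\right) + a = \left(a + \sqrt{2} \sqrt{a}\right) + a = 2 a + \sqrt{2} \sqrt{a}$)
$j{\left(w{\left(-2 \right)} \right)} 281 = \left(2 \cdot 2 \left(-2\right) + \sqrt{2} \sqrt{2 \left(-2\right)}\right) 281 = \left(2 \left(-4\right) + \sqrt{2} \sqrt{-4}\right) 281 = \left(-8 + \sqrt{2} \cdot 2 i\right) 281 = \left(-8 + 2 i \sqrt{2}\right) 281 = -2248 + 562 i \sqrt{2}$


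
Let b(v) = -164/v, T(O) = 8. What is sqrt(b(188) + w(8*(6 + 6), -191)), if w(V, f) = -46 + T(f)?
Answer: 3*I*sqrt(9541)/47 ≈ 6.2348*I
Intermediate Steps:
w(V, f) = -38 (w(V, f) = -46 + 8 = -38)
sqrt(b(188) + w(8*(6 + 6), -191)) = sqrt(-164/188 - 38) = sqrt(-164*1/188 - 38) = sqrt(-41/47 - 38) = sqrt(-1827/47) = 3*I*sqrt(9541)/47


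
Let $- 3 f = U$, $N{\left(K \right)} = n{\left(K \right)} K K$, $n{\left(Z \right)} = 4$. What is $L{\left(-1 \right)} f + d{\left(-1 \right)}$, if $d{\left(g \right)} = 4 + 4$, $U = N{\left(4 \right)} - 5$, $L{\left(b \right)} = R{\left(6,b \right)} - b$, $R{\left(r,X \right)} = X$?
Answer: $8$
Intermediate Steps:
$N{\left(K \right)} = 4 K^{2}$ ($N{\left(K \right)} = 4 K K = 4 K^{2}$)
$L{\left(b \right)} = 0$ ($L{\left(b \right)} = b - b = 0$)
$U = 59$ ($U = 4 \cdot 4^{2} - 5 = 4 \cdot 16 - 5 = 64 - 5 = 59$)
$d{\left(g \right)} = 8$
$f = - \frac{59}{3}$ ($f = \left(- \frac{1}{3}\right) 59 = - \frac{59}{3} \approx -19.667$)
$L{\left(-1 \right)} f + d{\left(-1 \right)} = 0 \left(- \frac{59}{3}\right) + 8 = 0 + 8 = 8$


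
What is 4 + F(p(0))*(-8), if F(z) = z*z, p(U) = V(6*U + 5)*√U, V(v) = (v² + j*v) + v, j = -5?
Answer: 4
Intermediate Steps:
V(v) = v² - 4*v (V(v) = (v² - 5*v) + v = v² - 4*v)
p(U) = √U*(1 + 6*U)*(5 + 6*U) (p(U) = ((6*U + 5)*(-4 + (6*U + 5)))*√U = ((5 + 6*U)*(-4 + (5 + 6*U)))*√U = ((5 + 6*U)*(1 + 6*U))*√U = ((1 + 6*U)*(5 + 6*U))*√U = √U*(1 + 6*U)*(5 + 6*U))
F(z) = z²
4 + F(p(0))*(-8) = 4 + (√0*(1 + 6*0)*(5 + 6*0))²*(-8) = 4 + (0*(1 + 0)*(5 + 0))²*(-8) = 4 + (0*1*5)²*(-8) = 4 + 0²*(-8) = 4 + 0*(-8) = 4 + 0 = 4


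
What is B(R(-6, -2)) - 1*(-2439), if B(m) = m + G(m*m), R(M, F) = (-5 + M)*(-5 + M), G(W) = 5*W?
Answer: 75765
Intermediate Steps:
R(M, F) = (-5 + M)²
B(m) = m + 5*m² (B(m) = m + 5*(m*m) = m + 5*m²)
B(R(-6, -2)) - 1*(-2439) = (-5 - 6)²*(1 + 5*(-5 - 6)²) - 1*(-2439) = (-11)²*(1 + 5*(-11)²) + 2439 = 121*(1 + 5*121) + 2439 = 121*(1 + 605) + 2439 = 121*606 + 2439 = 73326 + 2439 = 75765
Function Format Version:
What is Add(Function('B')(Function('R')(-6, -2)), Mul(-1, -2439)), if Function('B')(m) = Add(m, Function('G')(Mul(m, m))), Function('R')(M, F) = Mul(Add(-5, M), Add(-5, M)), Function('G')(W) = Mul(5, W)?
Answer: 75765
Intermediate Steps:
Function('R')(M, F) = Pow(Add(-5, M), 2)
Function('B')(m) = Add(m, Mul(5, Pow(m, 2))) (Function('B')(m) = Add(m, Mul(5, Mul(m, m))) = Add(m, Mul(5, Pow(m, 2))))
Add(Function('B')(Function('R')(-6, -2)), Mul(-1, -2439)) = Add(Mul(Pow(Add(-5, -6), 2), Add(1, Mul(5, Pow(Add(-5, -6), 2)))), Mul(-1, -2439)) = Add(Mul(Pow(-11, 2), Add(1, Mul(5, Pow(-11, 2)))), 2439) = Add(Mul(121, Add(1, Mul(5, 121))), 2439) = Add(Mul(121, Add(1, 605)), 2439) = Add(Mul(121, 606), 2439) = Add(73326, 2439) = 75765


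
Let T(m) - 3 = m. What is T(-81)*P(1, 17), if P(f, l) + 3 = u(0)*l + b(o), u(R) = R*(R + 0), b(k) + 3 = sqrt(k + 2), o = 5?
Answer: 468 - 78*sqrt(7) ≈ 261.63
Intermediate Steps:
T(m) = 3 + m
b(k) = -3 + sqrt(2 + k) (b(k) = -3 + sqrt(k + 2) = -3 + sqrt(2 + k))
u(R) = R**2 (u(R) = R*R = R**2)
P(f, l) = -6 + sqrt(7) (P(f, l) = -3 + (0**2*l + (-3 + sqrt(2 + 5))) = -3 + (0*l + (-3 + sqrt(7))) = -3 + (0 + (-3 + sqrt(7))) = -3 + (-3 + sqrt(7)) = -6 + sqrt(7))
T(-81)*P(1, 17) = (3 - 81)*(-6 + sqrt(7)) = -78*(-6 + sqrt(7)) = 468 - 78*sqrt(7)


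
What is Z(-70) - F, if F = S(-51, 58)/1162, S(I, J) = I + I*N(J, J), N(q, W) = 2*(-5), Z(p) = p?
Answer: -81799/1162 ≈ -70.395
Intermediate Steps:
N(q, W) = -10
S(I, J) = -9*I (S(I, J) = I + I*(-10) = I - 10*I = -9*I)
F = 459/1162 (F = -9*(-51)/1162 = 459*(1/1162) = 459/1162 ≈ 0.39501)
Z(-70) - F = -70 - 1*459/1162 = -70 - 459/1162 = -81799/1162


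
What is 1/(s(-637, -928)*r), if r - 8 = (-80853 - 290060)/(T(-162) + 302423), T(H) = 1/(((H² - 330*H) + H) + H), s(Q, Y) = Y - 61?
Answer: -24006337741/160818944080132 ≈ -0.00014928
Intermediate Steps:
s(Q, Y) = -61 + Y
T(H) = 1/(H² - 328*H) (T(H) = 1/((H² - 329*H) + H) = 1/(H² - 328*H))
r = 162607627988/24006337741 (r = 8 + (-80853 - 290060)/(1/((-162)*(-328 - 162)) + 302423) = 8 - 370913/(-1/162/(-490) + 302423) = 8 - 370913/(-1/162*(-1/490) + 302423) = 8 - 370913/(1/79380 + 302423) = 8 - 370913/24006337741/79380 = 8 - 370913*79380/24006337741 = 8 - 29443073940/24006337741 = 162607627988/24006337741 ≈ 6.7735)
1/(s(-637, -928)*r) = 1/((-61 - 928)*(162607627988/24006337741)) = (24006337741/162607627988)/(-989) = -1/989*24006337741/162607627988 = -24006337741/160818944080132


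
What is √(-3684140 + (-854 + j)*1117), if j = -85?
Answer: I*√4733003 ≈ 2175.5*I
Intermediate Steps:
√(-3684140 + (-854 + j)*1117) = √(-3684140 + (-854 - 85)*1117) = √(-3684140 - 939*1117) = √(-3684140 - 1048863) = √(-4733003) = I*√4733003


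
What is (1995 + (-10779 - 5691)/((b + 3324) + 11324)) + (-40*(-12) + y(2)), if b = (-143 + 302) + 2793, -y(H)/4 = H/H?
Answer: 4347313/1760 ≈ 2470.1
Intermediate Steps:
y(H) = -4 (y(H) = -4*H/H = -4*1 = -4)
b = 2952 (b = 159 + 2793 = 2952)
(1995 + (-10779 - 5691)/((b + 3324) + 11324)) + (-40*(-12) + y(2)) = (1995 + (-10779 - 5691)/((2952 + 3324) + 11324)) + (-40*(-12) - 4) = (1995 - 16470/(6276 + 11324)) + (480 - 4) = (1995 - 16470/17600) + 476 = (1995 - 16470*1/17600) + 476 = (1995 - 1647/1760) + 476 = 3509553/1760 + 476 = 4347313/1760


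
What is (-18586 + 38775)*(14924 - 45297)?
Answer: -613200497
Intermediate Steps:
(-18586 + 38775)*(14924 - 45297) = 20189*(-30373) = -613200497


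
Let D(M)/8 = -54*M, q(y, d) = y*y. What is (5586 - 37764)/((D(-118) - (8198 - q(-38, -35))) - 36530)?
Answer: -5363/1282 ≈ -4.1833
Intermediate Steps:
q(y, d) = y**2
D(M) = -432*M (D(M) = 8*(-54*M) = -432*M)
(5586 - 37764)/((D(-118) - (8198 - q(-38, -35))) - 36530) = (5586 - 37764)/((-432*(-118) - (8198 - 1*(-38)**2)) - 36530) = -32178/((50976 - (8198 - 1*1444)) - 36530) = -32178/((50976 - (8198 - 1444)) - 36530) = -32178/((50976 - 1*6754) - 36530) = -32178/((50976 - 6754) - 36530) = -32178/(44222 - 36530) = -32178/7692 = -32178*1/7692 = -5363/1282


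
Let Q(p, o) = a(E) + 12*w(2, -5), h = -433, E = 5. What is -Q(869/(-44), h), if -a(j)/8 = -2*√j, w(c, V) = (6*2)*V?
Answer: 720 - 16*√5 ≈ 684.22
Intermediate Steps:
w(c, V) = 12*V
a(j) = 16*√j (a(j) = -(-16)*√j = 16*√j)
Q(p, o) = -720 + 16*√5 (Q(p, o) = 16*√5 + 12*(12*(-5)) = 16*√5 + 12*(-60) = 16*√5 - 720 = -720 + 16*√5)
-Q(869/(-44), h) = -(-720 + 16*√5) = 720 - 16*√5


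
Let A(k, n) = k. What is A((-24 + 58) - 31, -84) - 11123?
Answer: -11120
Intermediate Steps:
A((-24 + 58) - 31, -84) - 11123 = ((-24 + 58) - 31) - 11123 = (34 - 31) - 11123 = 3 - 11123 = -11120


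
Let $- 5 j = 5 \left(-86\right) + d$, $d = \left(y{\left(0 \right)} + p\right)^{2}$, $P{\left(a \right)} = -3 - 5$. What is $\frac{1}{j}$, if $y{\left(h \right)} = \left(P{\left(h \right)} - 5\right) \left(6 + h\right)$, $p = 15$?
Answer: $- \frac{5}{3539} \approx -0.0014128$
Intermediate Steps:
$P{\left(a \right)} = -8$
$y{\left(h \right)} = -78 - 13 h$ ($y{\left(h \right)} = \left(-8 - 5\right) \left(6 + h\right) = - 13 \left(6 + h\right) = -78 - 13 h$)
$d = 3969$ ($d = \left(\left(-78 - 0\right) + 15\right)^{2} = \left(\left(-78 + 0\right) + 15\right)^{2} = \left(-78 + 15\right)^{2} = \left(-63\right)^{2} = 3969$)
$j = - \frac{3539}{5}$ ($j = - \frac{5 \left(-86\right) + 3969}{5} = - \frac{-430 + 3969}{5} = \left(- \frac{1}{5}\right) 3539 = - \frac{3539}{5} \approx -707.8$)
$\frac{1}{j} = \frac{1}{- \frac{3539}{5}} = - \frac{5}{3539}$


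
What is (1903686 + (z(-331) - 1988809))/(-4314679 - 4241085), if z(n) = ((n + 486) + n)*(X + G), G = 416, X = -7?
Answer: 157107/8555764 ≈ 0.018363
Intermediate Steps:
z(n) = 198774 + 818*n (z(n) = ((n + 486) + n)*(-7 + 416) = ((486 + n) + n)*409 = (486 + 2*n)*409 = 198774 + 818*n)
(1903686 + (z(-331) - 1988809))/(-4314679 - 4241085) = (1903686 + ((198774 + 818*(-331)) - 1988809))/(-4314679 - 4241085) = (1903686 + ((198774 - 270758) - 1988809))/(-8555764) = (1903686 + (-71984 - 1988809))*(-1/8555764) = (1903686 - 2060793)*(-1/8555764) = -157107*(-1/8555764) = 157107/8555764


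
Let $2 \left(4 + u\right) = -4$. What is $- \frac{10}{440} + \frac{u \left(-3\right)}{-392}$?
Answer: $- \frac{37}{539} \approx -0.068646$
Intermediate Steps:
$u = -6$ ($u = -4 + \frac{1}{2} \left(-4\right) = -4 - 2 = -6$)
$- \frac{10}{440} + \frac{u \left(-3\right)}{-392} = - \frac{10}{440} + \frac{\left(-6\right) \left(-3\right)}{-392} = \left(-10\right) \frac{1}{440} + 18 \left(- \frac{1}{392}\right) = - \frac{1}{44} - \frac{9}{196} = - \frac{37}{539}$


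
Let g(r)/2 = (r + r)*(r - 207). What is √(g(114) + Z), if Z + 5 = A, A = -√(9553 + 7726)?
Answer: √(-42413 - √17279) ≈ 206.26*I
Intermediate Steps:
g(r) = 4*r*(-207 + r) (g(r) = 2*((r + r)*(r - 207)) = 2*((2*r)*(-207 + r)) = 2*(2*r*(-207 + r)) = 4*r*(-207 + r))
A = -√17279 ≈ -131.45
Z = -5 - √17279 ≈ -136.45
√(g(114) + Z) = √(4*114*(-207 + 114) + (-5 - √17279)) = √(4*114*(-93) + (-5 - √17279)) = √(-42408 + (-5 - √17279)) = √(-42413 - √17279)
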